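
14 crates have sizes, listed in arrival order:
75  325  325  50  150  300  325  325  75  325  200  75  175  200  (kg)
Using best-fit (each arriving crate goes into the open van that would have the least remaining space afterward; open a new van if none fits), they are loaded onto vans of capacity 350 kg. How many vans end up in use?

  75 → van 1 (new)  [load 75/350]
  325 → van 2 (new)  [load 325/350]
  325 → van 3 (new)  [load 325/350]
  50 → van 1  [load 125/350]
  150 → van 1  [load 275/350]
  300 → van 4 (new)  [load 300/350]
  325 → van 5 (new)  [load 325/350]
  325 → van 6 (new)  [load 325/350]
  75 → van 1  [load 350/350]
  325 → van 7 (new)  [load 325/350]
  200 → van 8 (new)  [load 200/350]
  75 → van 8  [load 275/350]
  175 → van 9 (new)  [load 175/350]
  200 → van 10 (new)  [load 200/350]
10 vans opened.

10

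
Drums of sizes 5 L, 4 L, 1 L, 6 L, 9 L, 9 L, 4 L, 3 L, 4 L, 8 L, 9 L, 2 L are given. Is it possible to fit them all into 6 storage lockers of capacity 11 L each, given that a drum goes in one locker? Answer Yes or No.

Total = 64 L; ⌈64/11⌉ = 6.
The bound of 6 does not rule out 6, but exhaustive search shows no assignment into 6 storage lockers of capacity 11 L exists — the minimum is 7.

No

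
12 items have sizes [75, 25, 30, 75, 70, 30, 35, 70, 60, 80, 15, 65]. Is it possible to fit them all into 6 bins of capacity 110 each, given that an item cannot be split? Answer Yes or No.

No

Total = 630; ⌈630/110⌉ = 6.
7 items each exceed half the capacity and cannot share a bin, forcing at least 7 bins.
At least 7 bins are required, but only 6 are allowed.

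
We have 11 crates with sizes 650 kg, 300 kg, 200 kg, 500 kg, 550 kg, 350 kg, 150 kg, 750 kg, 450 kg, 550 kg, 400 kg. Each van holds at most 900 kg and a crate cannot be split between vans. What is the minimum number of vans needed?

Total = 750 + 650 + 550 + 550 + 500 + 450 + 400 + 350 + 300 + 200 + 150 = 4850 kg.
Lower bound: ⌈4850/900⌉ = 6 vans.
A packing using 6 vans:
  van 1: 750 + 150 = 900
  van 2: 650 + 200 = 850
  van 3: 550 + 350 = 900
  van 4: 550 + 300 = 850
  van 5: 500 + 400 = 900
  van 6: 450 = 450
This matches the lower bound, so 6 is optimal.

6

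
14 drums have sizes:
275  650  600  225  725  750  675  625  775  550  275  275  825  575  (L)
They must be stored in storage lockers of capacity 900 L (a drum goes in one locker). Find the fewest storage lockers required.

10

Total = 825 + 775 + 750 + 725 + 675 + 650 + 625 + 600 + 575 + 550 + 275 + 275 + 275 + 225 = 7800 L.
Lower bound: ⌈7800/900⌉ = 9 storage lockers.
Also, 10 drums each exceed 450 L, and no two of those can share a locker, so at least 10 storage lockers are needed.
A packing using 10 storage lockers:
  locker 1: 825 = 825
  locker 2: 775 = 775
  locker 3: 750 = 750
  locker 4: 725 = 725
  locker 5: 675 + 225 = 900
  locker 6: 650 = 650
  locker 7: 625 + 275 = 900
  locker 8: 600 + 275 = 875
  locker 9: 575 + 275 = 850
  locker 10: 550 = 550
This matches the lower bound, so 10 is optimal.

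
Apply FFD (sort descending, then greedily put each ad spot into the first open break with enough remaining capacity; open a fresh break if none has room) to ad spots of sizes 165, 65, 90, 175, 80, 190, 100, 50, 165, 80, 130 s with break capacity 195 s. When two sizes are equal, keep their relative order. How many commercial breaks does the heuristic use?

8

Sorted descending: 190, 175, 165, 165, 130, 100, 90, 80, 80, 65, 50.
  190 → break 1 (new)  [load 190/195]
  175 → break 2 (new)  [load 175/195]
  165 → break 3 (new)  [load 165/195]
  165 → break 4 (new)  [load 165/195]
  130 → break 5 (new)  [load 130/195]
  100 → break 6 (new)  [load 100/195]
  90 → break 6  [load 190/195]
  80 → break 7 (new)  [load 80/195]
  80 → break 7  [load 160/195]
  65 → break 5  [load 195/195]
  50 → break 8 (new)  [load 50/195]
8 commercial breaks opened.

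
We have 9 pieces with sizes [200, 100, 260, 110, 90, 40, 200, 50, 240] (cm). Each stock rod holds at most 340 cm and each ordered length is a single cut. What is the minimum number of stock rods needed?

4

Total = 260 + 240 + 200 + 200 + 110 + 100 + 90 + 50 + 40 = 1290 cm.
Lower bound: ⌈1290/340⌉ = 4 stock rods.
A packing using 4 stock rods:
  stock rod 1: 260 + 50 = 310
  stock rod 2: 240 + 100 = 340
  stock rod 3: 200 + 110 = 310
  stock rod 4: 200 + 90 + 40 = 330
This matches the lower bound, so 4 is optimal.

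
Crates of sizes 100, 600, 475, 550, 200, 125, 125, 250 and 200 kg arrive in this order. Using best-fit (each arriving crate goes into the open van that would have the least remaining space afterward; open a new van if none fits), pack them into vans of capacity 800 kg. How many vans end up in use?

4

  100 → van 1 (new)  [load 100/800]
  600 → van 1  [load 700/800]
  475 → van 2 (new)  [load 475/800]
  550 → van 3 (new)  [load 550/800]
  200 → van 3  [load 750/800]
  125 → van 2  [load 600/800]
  125 → van 2  [load 725/800]
  250 → van 4 (new)  [load 250/800]
  200 → van 4  [load 450/800]
4 vans opened.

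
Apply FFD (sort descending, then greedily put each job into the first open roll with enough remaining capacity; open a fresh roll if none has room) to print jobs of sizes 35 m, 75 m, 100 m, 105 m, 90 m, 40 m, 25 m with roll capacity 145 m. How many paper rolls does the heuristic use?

4

Sorted descending: 105, 100, 90, 75, 40, 35, 25.
  105 → roll 1 (new)  [load 105/145]
  100 → roll 2 (new)  [load 100/145]
  90 → roll 3 (new)  [load 90/145]
  75 → roll 4 (new)  [load 75/145]
  40 → roll 1  [load 145/145]
  35 → roll 2  [load 135/145]
  25 → roll 3  [load 115/145]
4 paper rolls opened.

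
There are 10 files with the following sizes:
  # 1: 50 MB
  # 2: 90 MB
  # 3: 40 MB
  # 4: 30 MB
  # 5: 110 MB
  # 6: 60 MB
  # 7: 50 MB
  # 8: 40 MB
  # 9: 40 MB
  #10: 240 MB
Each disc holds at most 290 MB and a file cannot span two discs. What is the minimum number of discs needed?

Total = 240 + 110 + 90 + 60 + 50 + 50 + 40 + 40 + 40 + 30 = 750 MB.
Lower bound: ⌈750/290⌉ = 3 discs.
A packing using 3 discs:
  disc 1: 240 + 50 = 290
  disc 2: 110 + 90 + 60 + 30 = 290
  disc 3: 50 + 40 + 40 + 40 = 170
This matches the lower bound, so 3 is optimal.

3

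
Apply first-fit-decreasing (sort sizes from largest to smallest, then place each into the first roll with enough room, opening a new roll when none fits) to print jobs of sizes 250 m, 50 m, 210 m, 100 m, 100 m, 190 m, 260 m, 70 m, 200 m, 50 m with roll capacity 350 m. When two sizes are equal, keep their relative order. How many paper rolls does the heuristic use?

Sorted descending: 260, 250, 210, 200, 190, 100, 100, 70, 50, 50.
  260 → roll 1 (new)  [load 260/350]
  250 → roll 2 (new)  [load 250/350]
  210 → roll 3 (new)  [load 210/350]
  200 → roll 4 (new)  [load 200/350]
  190 → roll 5 (new)  [load 190/350]
  100 → roll 2  [load 350/350]
  100 → roll 3  [load 310/350]
  70 → roll 1  [load 330/350]
  50 → roll 4  [load 250/350]
  50 → roll 4  [load 300/350]
5 paper rolls opened.

5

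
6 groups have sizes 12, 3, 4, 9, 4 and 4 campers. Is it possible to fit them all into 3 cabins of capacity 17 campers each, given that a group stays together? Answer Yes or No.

Yes

A valid assignment using 3 cabins:
  cabin 1: 12 + 4 = 16
  cabin 2: 9 + 4 + 4 = 17
  cabin 3: 3 = 3
Every load is within 17 campers, so 3 cabins suffice.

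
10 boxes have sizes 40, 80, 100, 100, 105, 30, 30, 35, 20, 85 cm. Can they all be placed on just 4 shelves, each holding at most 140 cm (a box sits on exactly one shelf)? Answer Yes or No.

Total = 625 cm; ⌈625/140⌉ = 5.
At least 5 shelves are required, but only 4 are allowed.

No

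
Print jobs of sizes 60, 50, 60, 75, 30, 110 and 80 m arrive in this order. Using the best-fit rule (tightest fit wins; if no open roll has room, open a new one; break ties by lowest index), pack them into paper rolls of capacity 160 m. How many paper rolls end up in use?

  60 → roll 1 (new)  [load 60/160]
  50 → roll 1  [load 110/160]
  60 → roll 2 (new)  [load 60/160]
  75 → roll 2  [load 135/160]
  30 → roll 1  [load 140/160]
  110 → roll 3 (new)  [load 110/160]
  80 → roll 4 (new)  [load 80/160]
4 paper rolls opened.

4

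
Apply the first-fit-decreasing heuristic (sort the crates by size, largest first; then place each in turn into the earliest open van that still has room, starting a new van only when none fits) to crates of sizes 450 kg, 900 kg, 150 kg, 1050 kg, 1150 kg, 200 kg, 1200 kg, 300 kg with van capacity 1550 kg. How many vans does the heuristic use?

Sorted descending: 1200, 1150, 1050, 900, 450, 300, 200, 150.
  1200 → van 1 (new)  [load 1200/1550]
  1150 → van 2 (new)  [load 1150/1550]
  1050 → van 3 (new)  [load 1050/1550]
  900 → van 4 (new)  [load 900/1550]
  450 → van 3  [load 1500/1550]
  300 → van 1  [load 1500/1550]
  200 → van 2  [load 1350/1550]
  150 → van 2  [load 1500/1550]
4 vans opened.

4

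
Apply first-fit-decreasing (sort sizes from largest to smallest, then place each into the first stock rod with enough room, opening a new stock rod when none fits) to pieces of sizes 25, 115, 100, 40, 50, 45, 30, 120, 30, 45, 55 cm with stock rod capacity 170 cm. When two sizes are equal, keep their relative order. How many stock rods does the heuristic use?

Sorted descending: 120, 115, 100, 55, 50, 45, 45, 40, 30, 30, 25.
  120 → stock rod 1 (new)  [load 120/170]
  115 → stock rod 2 (new)  [load 115/170]
  100 → stock rod 3 (new)  [load 100/170]
  55 → stock rod 2  [load 170/170]
  50 → stock rod 1  [load 170/170]
  45 → stock rod 3  [load 145/170]
  45 → stock rod 4 (new)  [load 45/170]
  40 → stock rod 4  [load 85/170]
  30 → stock rod 4  [load 115/170]
  30 → stock rod 4  [load 145/170]
  25 → stock rod 3  [load 170/170]
4 stock rods opened.

4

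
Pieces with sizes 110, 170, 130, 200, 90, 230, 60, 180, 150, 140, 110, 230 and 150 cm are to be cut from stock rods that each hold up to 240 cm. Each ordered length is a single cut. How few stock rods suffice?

10

Total = 230 + 230 + 200 + 180 + 170 + 150 + 150 + 140 + 130 + 110 + 110 + 90 + 60 = 1950 cm.
Lower bound: ⌈1950/240⌉ = 9 stock rods.
A packing using 10 stock rods:
  stock rod 1: 230 = 230
  stock rod 2: 230 = 230
  stock rod 3: 200 = 200
  stock rod 4: 180 + 60 = 240
  stock rod 5: 170 = 170
  stock rod 6: 150 + 90 = 240
  stock rod 7: 150 = 150
  stock rod 8: 140 = 140
  stock rod 9: 130 + 110 = 240
  stock rod 10: 110 = 110
No arrangement into 9 stock rods stays within capacity, so 10 is optimal.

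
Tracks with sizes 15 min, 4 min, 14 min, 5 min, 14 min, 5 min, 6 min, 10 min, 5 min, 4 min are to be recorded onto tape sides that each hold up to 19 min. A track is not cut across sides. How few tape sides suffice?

Total = 15 + 14 + 14 + 10 + 6 + 5 + 5 + 5 + 4 + 4 = 82 min.
Lower bound: ⌈82/19⌉ = 5 tape sides.
A packing using 5 tape sides:
  side 1: 15 + 4 = 19
  side 2: 14 + 5 = 19
  side 3: 14 + 5 = 19
  side 4: 10 + 6 = 16
  side 5: 5 + 4 = 9
This matches the lower bound, so 5 is optimal.

5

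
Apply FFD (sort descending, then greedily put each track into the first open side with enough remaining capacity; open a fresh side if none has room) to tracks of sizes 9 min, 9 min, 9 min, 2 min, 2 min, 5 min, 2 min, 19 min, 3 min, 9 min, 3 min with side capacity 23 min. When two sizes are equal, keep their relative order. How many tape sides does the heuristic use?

Sorted descending: 19, 9, 9, 9, 9, 5, 3, 3, 2, 2, 2.
  19 → side 1 (new)  [load 19/23]
  9 → side 2 (new)  [load 9/23]
  9 → side 2  [load 18/23]
  9 → side 3 (new)  [load 9/23]
  9 → side 3  [load 18/23]
  5 → side 2  [load 23/23]
  3 → side 1  [load 22/23]
  3 → side 3  [load 21/23]
  2 → side 3  [load 23/23]
  2 → side 4 (new)  [load 2/23]
  2 → side 4  [load 4/23]
4 tape sides opened.

4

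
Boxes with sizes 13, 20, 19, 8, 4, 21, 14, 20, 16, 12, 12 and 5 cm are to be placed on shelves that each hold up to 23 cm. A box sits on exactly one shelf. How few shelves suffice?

Total = 21 + 20 + 20 + 19 + 16 + 14 + 13 + 12 + 12 + 8 + 5 + 4 = 164 cm.
Lower bound: ⌈164/23⌉ = 8 shelves.
Also, 9 boxes each exceed 23/2 cm, and no two of those can share a shelf, so at least 9 shelves are needed.
A packing using 9 shelves:
  shelf 1: 21 = 21
  shelf 2: 20 = 20
  shelf 3: 20 = 20
  shelf 4: 19 + 4 = 23
  shelf 5: 16 + 5 = 21
  shelf 6: 14 + 8 = 22
  shelf 7: 13 = 13
  shelf 8: 12 = 12
  shelf 9: 12 = 12
This matches the lower bound, so 9 is optimal.

9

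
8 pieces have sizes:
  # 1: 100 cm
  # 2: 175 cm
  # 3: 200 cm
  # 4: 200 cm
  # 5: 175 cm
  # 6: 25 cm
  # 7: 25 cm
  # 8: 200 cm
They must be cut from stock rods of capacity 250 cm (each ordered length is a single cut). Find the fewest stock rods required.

6

Total = 200 + 200 + 200 + 175 + 175 + 100 + 25 + 25 = 1100 cm.
Lower bound: ⌈1100/250⌉ = 5 stock rods.
A packing using 6 stock rods:
  stock rod 1: 200 + 25 + 25 = 250
  stock rod 2: 200 = 200
  stock rod 3: 200 = 200
  stock rod 4: 175 = 175
  stock rod 5: 175 = 175
  stock rod 6: 100 = 100
No arrangement into 5 stock rods stays within capacity, so 6 is optimal.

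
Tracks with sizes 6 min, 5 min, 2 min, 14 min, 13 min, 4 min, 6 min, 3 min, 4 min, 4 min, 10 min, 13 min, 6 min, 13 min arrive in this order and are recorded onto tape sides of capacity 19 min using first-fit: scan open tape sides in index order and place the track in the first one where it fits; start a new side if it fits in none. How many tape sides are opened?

6

  6 → side 1 (new)  [load 6/19]
  5 → side 1  [load 11/19]
  2 → side 1  [load 13/19]
  14 → side 2 (new)  [load 14/19]
  13 → side 3 (new)  [load 13/19]
  4 → side 1  [load 17/19]
  6 → side 3  [load 19/19]
  3 → side 2  [load 17/19]
  4 → side 4 (new)  [load 4/19]
  4 → side 4  [load 8/19]
  10 → side 4  [load 18/19]
  13 → side 5 (new)  [load 13/19]
  6 → side 5  [load 19/19]
  13 → side 6 (new)  [load 13/19]
6 tape sides opened.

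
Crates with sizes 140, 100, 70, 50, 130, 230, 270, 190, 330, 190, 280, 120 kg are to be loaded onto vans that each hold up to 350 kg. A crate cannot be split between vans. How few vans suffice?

7

Total = 330 + 280 + 270 + 230 + 190 + 190 + 140 + 130 + 120 + 100 + 70 + 50 = 2100 kg.
Lower bound: ⌈2100/350⌉ = 6 vans.
A packing using 7 vans:
  van 1: 330 = 330
  van 2: 280 + 70 = 350
  van 3: 270 + 50 = 320
  van 4: 230 + 120 = 350
  van 5: 190 + 140 = 330
  van 6: 190 + 130 = 320
  van 7: 100 = 100
No arrangement into 6 vans stays within capacity, so 7 is optimal.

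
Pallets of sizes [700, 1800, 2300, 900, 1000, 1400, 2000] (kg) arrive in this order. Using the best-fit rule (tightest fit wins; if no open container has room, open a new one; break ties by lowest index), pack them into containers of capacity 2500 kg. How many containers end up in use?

  700 → container 1 (new)  [load 700/2500]
  1800 → container 1  [load 2500/2500]
  2300 → container 2 (new)  [load 2300/2500]
  900 → container 3 (new)  [load 900/2500]
  1000 → container 3  [load 1900/2500]
  1400 → container 4 (new)  [load 1400/2500]
  2000 → container 5 (new)  [load 2000/2500]
5 containers opened.

5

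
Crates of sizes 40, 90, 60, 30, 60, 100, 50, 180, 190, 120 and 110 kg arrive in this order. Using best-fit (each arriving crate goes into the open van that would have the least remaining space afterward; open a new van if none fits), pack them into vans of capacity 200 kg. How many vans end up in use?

6

  40 → van 1 (new)  [load 40/200]
  90 → van 1  [load 130/200]
  60 → van 1  [load 190/200]
  30 → van 2 (new)  [load 30/200]
  60 → van 2  [load 90/200]
  100 → van 2  [load 190/200]
  50 → van 3 (new)  [load 50/200]
  180 → van 4 (new)  [load 180/200]
  190 → van 5 (new)  [load 190/200]
  120 → van 3  [load 170/200]
  110 → van 6 (new)  [load 110/200]
6 vans opened.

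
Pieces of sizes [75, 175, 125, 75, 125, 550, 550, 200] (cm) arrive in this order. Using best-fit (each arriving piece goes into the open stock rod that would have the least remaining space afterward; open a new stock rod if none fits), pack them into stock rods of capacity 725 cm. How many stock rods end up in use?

  75 → stock rod 1 (new)  [load 75/725]
  175 → stock rod 1  [load 250/725]
  125 → stock rod 1  [load 375/725]
  75 → stock rod 1  [load 450/725]
  125 → stock rod 1  [load 575/725]
  550 → stock rod 2 (new)  [load 550/725]
  550 → stock rod 3 (new)  [load 550/725]
  200 → stock rod 4 (new)  [load 200/725]
4 stock rods opened.

4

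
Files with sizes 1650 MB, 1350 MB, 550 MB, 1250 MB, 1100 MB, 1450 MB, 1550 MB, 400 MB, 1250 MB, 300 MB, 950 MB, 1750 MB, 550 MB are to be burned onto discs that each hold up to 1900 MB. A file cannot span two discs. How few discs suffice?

Total = 1750 + 1650 + 1550 + 1450 + 1350 + 1250 + 1250 + 1100 + 950 + 550 + 550 + 400 + 300 = 14100 MB.
Lower bound: ⌈14100/1900⌉ = 8 discs.
A packing using 9 discs:
  disc 1: 1750 = 1750
  disc 2: 1650 = 1650
  disc 3: 1550 + 300 = 1850
  disc 4: 1450 + 400 = 1850
  disc 5: 1350 + 550 = 1900
  disc 6: 1250 + 550 = 1800
  disc 7: 1250 = 1250
  disc 8: 1100 = 1100
  disc 9: 950 = 950
No arrangement into 8 discs stays within capacity, so 9 is optimal.

9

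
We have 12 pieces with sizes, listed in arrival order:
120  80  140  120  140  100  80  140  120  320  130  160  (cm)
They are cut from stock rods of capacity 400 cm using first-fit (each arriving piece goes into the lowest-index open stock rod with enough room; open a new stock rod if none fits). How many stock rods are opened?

  120 → stock rod 1 (new)  [load 120/400]
  80 → stock rod 1  [load 200/400]
  140 → stock rod 1  [load 340/400]
  120 → stock rod 2 (new)  [load 120/400]
  140 → stock rod 2  [load 260/400]
  100 → stock rod 2  [load 360/400]
  80 → stock rod 3 (new)  [load 80/400]
  140 → stock rod 3  [load 220/400]
  120 → stock rod 3  [load 340/400]
  320 → stock rod 4 (new)  [load 320/400]
  130 → stock rod 5 (new)  [load 130/400]
  160 → stock rod 5  [load 290/400]
5 stock rods opened.

5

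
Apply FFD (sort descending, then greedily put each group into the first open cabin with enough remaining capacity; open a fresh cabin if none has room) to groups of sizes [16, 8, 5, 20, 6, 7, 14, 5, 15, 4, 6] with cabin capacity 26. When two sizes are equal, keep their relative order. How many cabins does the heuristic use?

Sorted descending: 20, 16, 15, 14, 8, 7, 6, 6, 5, 5, 4.
  20 → cabin 1 (new)  [load 20/26]
  16 → cabin 2 (new)  [load 16/26]
  15 → cabin 3 (new)  [load 15/26]
  14 → cabin 4 (new)  [load 14/26]
  8 → cabin 2  [load 24/26]
  7 → cabin 3  [load 22/26]
  6 → cabin 1  [load 26/26]
  6 → cabin 4  [load 20/26]
  5 → cabin 4  [load 25/26]
  5 → cabin 5 (new)  [load 5/26]
  4 → cabin 3  [load 26/26]
5 cabins opened.

5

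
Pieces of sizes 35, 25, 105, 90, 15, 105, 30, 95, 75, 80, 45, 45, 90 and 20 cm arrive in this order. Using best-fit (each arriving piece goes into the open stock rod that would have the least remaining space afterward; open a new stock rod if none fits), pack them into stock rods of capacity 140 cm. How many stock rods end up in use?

7

  35 → stock rod 1 (new)  [load 35/140]
  25 → stock rod 1  [load 60/140]
  105 → stock rod 2 (new)  [load 105/140]
  90 → stock rod 3 (new)  [load 90/140]
  15 → stock rod 2  [load 120/140]
  105 → stock rod 4 (new)  [load 105/140]
  30 → stock rod 4  [load 135/140]
  95 → stock rod 5 (new)  [load 95/140]
  75 → stock rod 1  [load 135/140]
  80 → stock rod 6 (new)  [load 80/140]
  45 → stock rod 5  [load 140/140]
  45 → stock rod 3  [load 135/140]
  90 → stock rod 7 (new)  [load 90/140]
  20 → stock rod 2  [load 140/140]
7 stock rods opened.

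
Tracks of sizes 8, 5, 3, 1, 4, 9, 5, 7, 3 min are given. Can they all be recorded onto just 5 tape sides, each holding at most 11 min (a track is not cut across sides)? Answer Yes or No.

A valid assignment using 5 tape sides:
  side 1: 9 + 1 = 10
  side 2: 8 + 3 = 11
  side 3: 7 + 4 = 11
  side 4: 5 + 5 = 10
  side 5: 3 = 3
Every load is within 11 min, so 5 tape sides suffice.

Yes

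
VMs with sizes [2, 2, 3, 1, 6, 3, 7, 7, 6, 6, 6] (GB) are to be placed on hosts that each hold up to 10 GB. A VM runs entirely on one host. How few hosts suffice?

6

Total = 7 + 7 + 6 + 6 + 6 + 6 + 3 + 3 + 2 + 2 + 1 = 49 GB.
Lower bound: ⌈49/10⌉ = 5 hosts.
Also, 6 VMs each exceed 5 GB, and no two of those can share a host, so at least 6 hosts are needed.
A packing using 6 hosts:
  host 1: 7 + 3 = 10
  host 2: 7 + 3 = 10
  host 3: 6 + 2 + 2 = 10
  host 4: 6 + 1 = 7
  host 5: 6 = 6
  host 6: 6 = 6
This matches the lower bound, so 6 is optimal.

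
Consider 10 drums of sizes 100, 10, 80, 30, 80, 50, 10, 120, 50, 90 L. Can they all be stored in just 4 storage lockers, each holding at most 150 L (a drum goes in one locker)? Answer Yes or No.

No

Total = 620 L; ⌈620/150⌉ = 5.
At least 5 storage lockers are required, but only 4 are allowed.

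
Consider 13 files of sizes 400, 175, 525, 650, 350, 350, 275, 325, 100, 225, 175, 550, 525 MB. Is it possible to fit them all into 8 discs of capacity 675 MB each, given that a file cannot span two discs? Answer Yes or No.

Yes

A valid assignment using 8 discs:
  disc 1: 650 = 650
  disc 2: 550 + 100 = 650
  disc 3: 525 = 525
  disc 4: 525 = 525
  disc 5: 400 + 275 = 675
  disc 6: 350 + 325 = 675
  disc 7: 350 + 225 = 575
  disc 8: 175 + 175 = 350
Every load is within 675 MB, so 8 discs suffice.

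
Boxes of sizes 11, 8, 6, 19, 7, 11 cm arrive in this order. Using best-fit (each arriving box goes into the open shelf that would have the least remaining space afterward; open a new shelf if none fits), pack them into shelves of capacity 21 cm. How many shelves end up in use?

4

  11 → shelf 1 (new)  [load 11/21]
  8 → shelf 1  [load 19/21]
  6 → shelf 2 (new)  [load 6/21]
  19 → shelf 3 (new)  [load 19/21]
  7 → shelf 2  [load 13/21]
  11 → shelf 4 (new)  [load 11/21]
4 shelves opened.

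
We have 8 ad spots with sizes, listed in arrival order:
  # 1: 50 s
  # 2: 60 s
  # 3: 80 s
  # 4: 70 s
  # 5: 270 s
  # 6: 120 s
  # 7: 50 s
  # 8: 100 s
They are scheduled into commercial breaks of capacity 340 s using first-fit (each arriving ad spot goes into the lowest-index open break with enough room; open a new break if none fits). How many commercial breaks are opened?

  50 → break 1 (new)  [load 50/340]
  60 → break 1  [load 110/340]
  80 → break 1  [load 190/340]
  70 → break 1  [load 260/340]
  270 → break 2 (new)  [load 270/340]
  120 → break 3 (new)  [load 120/340]
  50 → break 1  [load 310/340]
  100 → break 3  [load 220/340]
3 commercial breaks opened.

3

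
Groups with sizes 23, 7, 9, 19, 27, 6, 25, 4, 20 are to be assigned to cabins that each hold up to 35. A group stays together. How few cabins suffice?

Total = 27 + 25 + 23 + 20 + 19 + 9 + 7 + 6 + 4 = 140.
Lower bound: ⌈140/35⌉ = 4 cabins.
Also, 5 groups each exceed 35/2, and no two of those can share a cabin, so at least 5 cabins are needed.
A packing using 5 cabins:
  cabin 1: 27 + 7 = 34
  cabin 2: 25 + 9 = 34
  cabin 3: 23 + 6 + 4 = 33
  cabin 4: 20 = 20
  cabin 5: 19 = 19
This matches the lower bound, so 5 is optimal.

5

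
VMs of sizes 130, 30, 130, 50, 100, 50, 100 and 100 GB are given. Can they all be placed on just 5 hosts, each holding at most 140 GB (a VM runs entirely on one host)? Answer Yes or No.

No

Total = 690 GB; ⌈690/140⌉ = 5.
The bound of 5 does not rule out 5, but exhaustive search shows no assignment into 5 hosts of capacity 140 GB exists — the minimum is 6.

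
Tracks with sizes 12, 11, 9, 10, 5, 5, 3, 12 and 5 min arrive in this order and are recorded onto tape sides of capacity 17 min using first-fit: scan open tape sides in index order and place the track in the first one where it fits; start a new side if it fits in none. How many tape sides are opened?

5

  12 → side 1 (new)  [load 12/17]
  11 → side 2 (new)  [load 11/17]
  9 → side 3 (new)  [load 9/17]
  10 → side 4 (new)  [load 10/17]
  5 → side 1  [load 17/17]
  5 → side 2  [load 16/17]
  3 → side 3  [load 12/17]
  12 → side 5 (new)  [load 12/17]
  5 → side 3  [load 17/17]
5 tape sides opened.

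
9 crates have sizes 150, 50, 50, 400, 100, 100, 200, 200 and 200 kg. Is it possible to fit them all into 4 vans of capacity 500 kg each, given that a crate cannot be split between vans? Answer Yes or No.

A valid assignment using 3 vans:
  van 1: 400 + 100 = 500
  van 2: 200 + 200 + 100 = 500
  van 3: 200 + 150 + 50 + 50 = 450
That uses only 3 ≤ 4, so 4 vans are enough.

Yes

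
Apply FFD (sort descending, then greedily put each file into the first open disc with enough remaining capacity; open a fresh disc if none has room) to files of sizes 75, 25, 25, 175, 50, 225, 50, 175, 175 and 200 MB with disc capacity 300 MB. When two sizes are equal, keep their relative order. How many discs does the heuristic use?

Sorted descending: 225, 200, 175, 175, 175, 75, 50, 50, 25, 25.
  225 → disc 1 (new)  [load 225/300]
  200 → disc 2 (new)  [load 200/300]
  175 → disc 3 (new)  [load 175/300]
  175 → disc 4 (new)  [load 175/300]
  175 → disc 5 (new)  [load 175/300]
  75 → disc 1  [load 300/300]
  50 → disc 2  [load 250/300]
  50 → disc 2  [load 300/300]
  25 → disc 3  [load 200/300]
  25 → disc 3  [load 225/300]
5 discs opened.

5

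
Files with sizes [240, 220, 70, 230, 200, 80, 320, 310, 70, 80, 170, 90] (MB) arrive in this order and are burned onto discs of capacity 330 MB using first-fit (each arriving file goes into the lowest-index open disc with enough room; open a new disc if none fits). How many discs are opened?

7

  240 → disc 1 (new)  [load 240/330]
  220 → disc 2 (new)  [load 220/330]
  70 → disc 1  [load 310/330]
  230 → disc 3 (new)  [load 230/330]
  200 → disc 4 (new)  [load 200/330]
  80 → disc 2  [load 300/330]
  320 → disc 5 (new)  [load 320/330]
  310 → disc 6 (new)  [load 310/330]
  70 → disc 3  [load 300/330]
  80 → disc 4  [load 280/330]
  170 → disc 7 (new)  [load 170/330]
  90 → disc 7  [load 260/330]
7 discs opened.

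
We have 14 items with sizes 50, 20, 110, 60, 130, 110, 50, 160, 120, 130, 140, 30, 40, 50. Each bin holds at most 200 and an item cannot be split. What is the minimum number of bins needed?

7

Total = 160 + 140 + 130 + 130 + 120 + 110 + 110 + 60 + 50 + 50 + 50 + 40 + 30 + 20 = 1200.
Lower bound: ⌈1200/200⌉ = 6 bins.
Also, 7 items each exceed 100, and no two of those can share a bin, so at least 7 bins are needed.
A packing using 7 bins:
  bin 1: 160 + 40 = 200
  bin 2: 140 + 60 = 200
  bin 3: 130 + 50 + 20 = 200
  bin 4: 130 + 50 = 180
  bin 5: 120 + 50 + 30 = 200
  bin 6: 110 = 110
  bin 7: 110 = 110
This matches the lower bound, so 7 is optimal.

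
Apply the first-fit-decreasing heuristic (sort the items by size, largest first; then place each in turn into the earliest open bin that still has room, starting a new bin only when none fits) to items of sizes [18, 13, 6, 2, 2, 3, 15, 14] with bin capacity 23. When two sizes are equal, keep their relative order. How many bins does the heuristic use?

Sorted descending: 18, 15, 14, 13, 6, 3, 2, 2.
  18 → bin 1 (new)  [load 18/23]
  15 → bin 2 (new)  [load 15/23]
  14 → bin 3 (new)  [load 14/23]
  13 → bin 4 (new)  [load 13/23]
  6 → bin 2  [load 21/23]
  3 → bin 1  [load 21/23]
  2 → bin 1  [load 23/23]
  2 → bin 2  [load 23/23]
4 bins opened.

4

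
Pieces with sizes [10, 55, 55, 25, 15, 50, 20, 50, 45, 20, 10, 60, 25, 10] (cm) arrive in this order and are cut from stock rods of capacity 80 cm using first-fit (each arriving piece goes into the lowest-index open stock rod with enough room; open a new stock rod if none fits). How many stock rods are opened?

6

  10 → stock rod 1 (new)  [load 10/80]
  55 → stock rod 1  [load 65/80]
  55 → stock rod 2 (new)  [load 55/80]
  25 → stock rod 2  [load 80/80]
  15 → stock rod 1  [load 80/80]
  50 → stock rod 3 (new)  [load 50/80]
  20 → stock rod 3  [load 70/80]
  50 → stock rod 4 (new)  [load 50/80]
  45 → stock rod 5 (new)  [load 45/80]
  20 → stock rod 4  [load 70/80]
  10 → stock rod 3  [load 80/80]
  60 → stock rod 6 (new)  [load 60/80]
  25 → stock rod 5  [load 70/80]
  10 → stock rod 4  [load 80/80]
6 stock rods opened.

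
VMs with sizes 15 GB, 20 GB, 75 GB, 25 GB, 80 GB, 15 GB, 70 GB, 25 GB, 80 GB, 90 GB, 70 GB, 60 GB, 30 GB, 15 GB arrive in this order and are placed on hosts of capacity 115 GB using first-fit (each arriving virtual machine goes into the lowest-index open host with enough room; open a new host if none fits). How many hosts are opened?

7

  15 → host 1 (new)  [load 15/115]
  20 → host 1  [load 35/115]
  75 → host 1  [load 110/115]
  25 → host 2 (new)  [load 25/115]
  80 → host 2  [load 105/115]
  15 → host 3 (new)  [load 15/115]
  70 → host 3  [load 85/115]
  25 → host 3  [load 110/115]
  80 → host 4 (new)  [load 80/115]
  90 → host 5 (new)  [load 90/115]
  70 → host 6 (new)  [load 70/115]
  60 → host 7 (new)  [load 60/115]
  30 → host 4  [load 110/115]
  15 → host 5  [load 105/115]
7 hosts opened.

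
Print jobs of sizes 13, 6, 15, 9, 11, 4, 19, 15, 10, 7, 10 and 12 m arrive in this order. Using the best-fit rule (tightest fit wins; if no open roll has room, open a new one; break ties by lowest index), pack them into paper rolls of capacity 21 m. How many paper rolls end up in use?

  13 → roll 1 (new)  [load 13/21]
  6 → roll 1  [load 19/21]
  15 → roll 2 (new)  [load 15/21]
  9 → roll 3 (new)  [load 9/21]
  11 → roll 3  [load 20/21]
  4 → roll 2  [load 19/21]
  19 → roll 4 (new)  [load 19/21]
  15 → roll 5 (new)  [load 15/21]
  10 → roll 6 (new)  [load 10/21]
  7 → roll 6  [load 17/21]
  10 → roll 7 (new)  [load 10/21]
  12 → roll 8 (new)  [load 12/21]
8 paper rolls opened.

8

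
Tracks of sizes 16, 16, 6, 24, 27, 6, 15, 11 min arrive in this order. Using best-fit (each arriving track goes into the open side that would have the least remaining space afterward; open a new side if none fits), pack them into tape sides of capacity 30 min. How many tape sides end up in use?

5

  16 → side 1 (new)  [load 16/30]
  16 → side 2 (new)  [load 16/30]
  6 → side 1  [load 22/30]
  24 → side 3 (new)  [load 24/30]
  27 → side 4 (new)  [load 27/30]
  6 → side 3  [load 30/30]
  15 → side 5 (new)  [load 15/30]
  11 → side 2  [load 27/30]
5 tape sides opened.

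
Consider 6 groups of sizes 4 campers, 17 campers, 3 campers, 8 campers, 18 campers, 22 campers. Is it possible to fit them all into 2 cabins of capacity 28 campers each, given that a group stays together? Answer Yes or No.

No

Total = 72 campers; ⌈72/28⌉ = 3.
At least 3 cabins are required, but only 2 are allowed.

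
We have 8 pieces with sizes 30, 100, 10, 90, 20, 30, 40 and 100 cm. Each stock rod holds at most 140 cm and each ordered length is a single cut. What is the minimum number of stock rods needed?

3

Total = 100 + 100 + 90 + 40 + 30 + 30 + 20 + 10 = 420 cm.
Lower bound: ⌈420/140⌉ = 3 stock rods.
A packing using 3 stock rods:
  stock rod 1: 100 + 40 = 140
  stock rod 2: 100 + 30 + 10 = 140
  stock rod 3: 90 + 30 + 20 = 140
This matches the lower bound, so 3 is optimal.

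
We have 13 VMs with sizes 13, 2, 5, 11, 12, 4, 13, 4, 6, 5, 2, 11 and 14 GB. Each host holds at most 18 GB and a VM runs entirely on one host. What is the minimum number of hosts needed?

6

Total = 14 + 13 + 13 + 12 + 11 + 11 + 6 + 5 + 5 + 4 + 4 + 2 + 2 = 102 GB.
Lower bound: ⌈102/18⌉ = 6 hosts.
A packing using 6 hosts:
  host 1: 14 + 4 = 18
  host 2: 13 + 5 = 18
  host 3: 13 + 5 = 18
  host 4: 12 + 6 = 18
  host 5: 11 + 4 + 2 = 17
  host 6: 11 + 2 = 13
This matches the lower bound, so 6 is optimal.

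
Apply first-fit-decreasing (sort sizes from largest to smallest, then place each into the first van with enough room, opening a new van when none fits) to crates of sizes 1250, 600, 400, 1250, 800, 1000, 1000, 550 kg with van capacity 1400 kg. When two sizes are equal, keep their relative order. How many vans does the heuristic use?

6

Sorted descending: 1250, 1250, 1000, 1000, 800, 600, 550, 400.
  1250 → van 1 (new)  [load 1250/1400]
  1250 → van 2 (new)  [load 1250/1400]
  1000 → van 3 (new)  [load 1000/1400]
  1000 → van 4 (new)  [load 1000/1400]
  800 → van 5 (new)  [load 800/1400]
  600 → van 5  [load 1400/1400]
  550 → van 6 (new)  [load 550/1400]
  400 → van 3  [load 1400/1400]
6 vans opened.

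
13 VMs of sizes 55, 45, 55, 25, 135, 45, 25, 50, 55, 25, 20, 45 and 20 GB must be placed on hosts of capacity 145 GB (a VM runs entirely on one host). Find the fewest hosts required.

Total = 135 + 55 + 55 + 55 + 50 + 45 + 45 + 45 + 25 + 25 + 25 + 20 + 20 = 600 GB.
Lower bound: ⌈600/145⌉ = 5 hosts.
A packing using 5 hosts:
  host 1: 135 = 135
  host 2: 55 + 55 + 25 = 135
  host 3: 55 + 50 + 25 = 130
  host 4: 45 + 45 + 45 = 135
  host 5: 25 + 20 + 20 = 65
This matches the lower bound, so 5 is optimal.

5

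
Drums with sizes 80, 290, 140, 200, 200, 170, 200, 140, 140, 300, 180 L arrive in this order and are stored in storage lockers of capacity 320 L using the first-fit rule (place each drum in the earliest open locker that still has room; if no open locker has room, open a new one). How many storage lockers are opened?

  80 → locker 1 (new)  [load 80/320]
  290 → locker 2 (new)  [load 290/320]
  140 → locker 1  [load 220/320]
  200 → locker 3 (new)  [load 200/320]
  200 → locker 4 (new)  [load 200/320]
  170 → locker 5 (new)  [load 170/320]
  200 → locker 6 (new)  [load 200/320]
  140 → locker 5  [load 310/320]
  140 → locker 7 (new)  [load 140/320]
  300 → locker 8 (new)  [load 300/320]
  180 → locker 7  [load 320/320]
8 storage lockers opened.

8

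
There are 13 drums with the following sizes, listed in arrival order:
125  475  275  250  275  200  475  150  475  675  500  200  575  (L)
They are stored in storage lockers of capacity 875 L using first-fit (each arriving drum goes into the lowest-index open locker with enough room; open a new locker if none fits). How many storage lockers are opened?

  125 → locker 1 (new)  [load 125/875]
  475 → locker 1  [load 600/875]
  275 → locker 1  [load 875/875]
  250 → locker 2 (new)  [load 250/875]
  275 → locker 2  [load 525/875]
  200 → locker 2  [load 725/875]
  475 → locker 3 (new)  [load 475/875]
  150 → locker 2  [load 875/875]
  475 → locker 4 (new)  [load 475/875]
  675 → locker 5 (new)  [load 675/875]
  500 → locker 6 (new)  [load 500/875]
  200 → locker 3  [load 675/875]
  575 → locker 7 (new)  [load 575/875]
7 storage lockers opened.

7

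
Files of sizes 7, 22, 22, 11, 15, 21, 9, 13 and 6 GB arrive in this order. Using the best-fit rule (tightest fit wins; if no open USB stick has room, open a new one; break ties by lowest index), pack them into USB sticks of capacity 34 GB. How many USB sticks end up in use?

  7 → USB stick 1 (new)  [load 7/34]
  22 → USB stick 1  [load 29/34]
  22 → USB stick 2 (new)  [load 22/34]
  11 → USB stick 2  [load 33/34]
  15 → USB stick 3 (new)  [load 15/34]
  21 → USB stick 4 (new)  [load 21/34]
  9 → USB stick 4  [load 30/34]
  13 → USB stick 3  [load 28/34]
  6 → USB stick 3  [load 34/34]
4 USB sticks opened.

4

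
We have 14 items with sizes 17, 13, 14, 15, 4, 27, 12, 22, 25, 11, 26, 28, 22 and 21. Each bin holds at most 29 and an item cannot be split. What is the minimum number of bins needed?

10

Total = 28 + 27 + 26 + 25 + 22 + 22 + 21 + 17 + 15 + 14 + 13 + 12 + 11 + 4 = 257.
Lower bound: ⌈257/29⌉ = 9 bins.
A packing using 10 bins:
  bin 1: 28 = 28
  bin 2: 27 = 27
  bin 3: 26 = 26
  bin 4: 25 + 4 = 29
  bin 5: 22 = 22
  bin 6: 22 = 22
  bin 7: 21 = 21
  bin 8: 17 + 12 = 29
  bin 9: 15 + 14 = 29
  bin 10: 13 + 11 = 24
No arrangement into 9 bins stays within capacity, so 10 is optimal.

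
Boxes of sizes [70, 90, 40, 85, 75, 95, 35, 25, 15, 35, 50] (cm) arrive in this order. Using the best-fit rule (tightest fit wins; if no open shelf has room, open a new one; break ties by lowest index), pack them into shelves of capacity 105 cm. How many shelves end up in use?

  70 → shelf 1 (new)  [load 70/105]
  90 → shelf 2 (new)  [load 90/105]
  40 → shelf 3 (new)  [load 40/105]
  85 → shelf 4 (new)  [load 85/105]
  75 → shelf 5 (new)  [load 75/105]
  95 → shelf 6 (new)  [load 95/105]
  35 → shelf 1  [load 105/105]
  25 → shelf 5  [load 100/105]
  15 → shelf 2  [load 105/105]
  35 → shelf 3  [load 75/105]
  50 → shelf 7 (new)  [load 50/105]
7 shelves opened.

7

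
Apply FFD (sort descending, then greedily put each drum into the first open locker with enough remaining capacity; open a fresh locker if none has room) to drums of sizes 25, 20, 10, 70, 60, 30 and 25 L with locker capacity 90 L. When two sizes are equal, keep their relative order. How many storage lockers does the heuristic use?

3

Sorted descending: 70, 60, 30, 25, 25, 20, 10.
  70 → locker 1 (new)  [load 70/90]
  60 → locker 2 (new)  [load 60/90]
  30 → locker 2  [load 90/90]
  25 → locker 3 (new)  [load 25/90]
  25 → locker 3  [load 50/90]
  20 → locker 1  [load 90/90]
  10 → locker 3  [load 60/90]
3 storage lockers opened.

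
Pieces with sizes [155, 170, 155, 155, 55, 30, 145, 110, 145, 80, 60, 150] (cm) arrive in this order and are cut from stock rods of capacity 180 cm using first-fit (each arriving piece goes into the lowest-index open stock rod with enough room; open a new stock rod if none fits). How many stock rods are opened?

9

  155 → stock rod 1 (new)  [load 155/180]
  170 → stock rod 2 (new)  [load 170/180]
  155 → stock rod 3 (new)  [load 155/180]
  155 → stock rod 4 (new)  [load 155/180]
  55 → stock rod 5 (new)  [load 55/180]
  30 → stock rod 5  [load 85/180]
  145 → stock rod 6 (new)  [load 145/180]
  110 → stock rod 7 (new)  [load 110/180]
  145 → stock rod 8 (new)  [load 145/180]
  80 → stock rod 5  [load 165/180]
  60 → stock rod 7  [load 170/180]
  150 → stock rod 9 (new)  [load 150/180]
9 stock rods opened.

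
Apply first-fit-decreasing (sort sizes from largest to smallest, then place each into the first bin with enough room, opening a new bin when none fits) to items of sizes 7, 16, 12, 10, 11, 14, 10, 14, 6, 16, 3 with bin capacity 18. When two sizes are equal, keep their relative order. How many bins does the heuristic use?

8

Sorted descending: 16, 16, 14, 14, 12, 11, 10, 10, 7, 6, 3.
  16 → bin 1 (new)  [load 16/18]
  16 → bin 2 (new)  [load 16/18]
  14 → bin 3 (new)  [load 14/18]
  14 → bin 4 (new)  [load 14/18]
  12 → bin 5 (new)  [load 12/18]
  11 → bin 6 (new)  [load 11/18]
  10 → bin 7 (new)  [load 10/18]
  10 → bin 8 (new)  [load 10/18]
  7 → bin 6  [load 18/18]
  6 → bin 5  [load 18/18]
  3 → bin 3  [load 17/18]
8 bins opened.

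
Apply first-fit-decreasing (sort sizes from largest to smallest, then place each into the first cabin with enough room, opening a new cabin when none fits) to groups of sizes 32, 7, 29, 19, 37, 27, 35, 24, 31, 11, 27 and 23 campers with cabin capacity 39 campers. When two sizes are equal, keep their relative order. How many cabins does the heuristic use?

Sorted descending: 37, 35, 32, 31, 29, 27, 27, 24, 23, 19, 11, 7.
  37 → cabin 1 (new)  [load 37/39]
  35 → cabin 2 (new)  [load 35/39]
  32 → cabin 3 (new)  [load 32/39]
  31 → cabin 4 (new)  [load 31/39]
  29 → cabin 5 (new)  [load 29/39]
  27 → cabin 6 (new)  [load 27/39]
  27 → cabin 7 (new)  [load 27/39]
  24 → cabin 8 (new)  [load 24/39]
  23 → cabin 9 (new)  [load 23/39]
  19 → cabin 10 (new)  [load 19/39]
  11 → cabin 6  [load 38/39]
  7 → cabin 3  [load 39/39]
10 cabins opened.

10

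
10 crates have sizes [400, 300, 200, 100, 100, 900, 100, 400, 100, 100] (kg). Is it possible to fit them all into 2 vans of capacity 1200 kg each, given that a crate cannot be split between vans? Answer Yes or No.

No

Total = 2700 kg; ⌈2700/1200⌉ = 3.
At least 3 vans are required, but only 2 are allowed.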